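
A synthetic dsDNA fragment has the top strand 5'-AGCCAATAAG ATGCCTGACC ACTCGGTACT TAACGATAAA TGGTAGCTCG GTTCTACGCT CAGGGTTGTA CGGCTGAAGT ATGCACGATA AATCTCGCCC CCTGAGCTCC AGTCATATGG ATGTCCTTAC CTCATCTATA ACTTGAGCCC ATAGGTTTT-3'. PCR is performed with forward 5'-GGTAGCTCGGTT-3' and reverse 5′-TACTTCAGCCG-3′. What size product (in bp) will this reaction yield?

Scanning the template, GGTAGCTCGGTT occurs at positions 42–53; this primer anneals to the bottom strand there with its 3' end pointing downstream.
Reverse complement of the reverse primer: CGGCTGAAGTA. This occurs on the top strand at positions 71–81.
Product length = (reverse-primer end) − (forward-primer start) + 1 = 81 − 42 + 1 = 40 bp.

40 bp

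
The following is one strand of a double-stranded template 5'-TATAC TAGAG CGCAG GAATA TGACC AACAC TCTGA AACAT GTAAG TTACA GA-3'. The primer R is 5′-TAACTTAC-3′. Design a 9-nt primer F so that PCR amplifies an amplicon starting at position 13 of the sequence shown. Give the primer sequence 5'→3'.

The reverse primer's reverse complement GTAAGTTA matches the template at positions 41–48; the product starts at position 13.
The forward primer is identical to the top strand over positions 13–21: CAGGAATAT.

5'-CAGGAATAT-3'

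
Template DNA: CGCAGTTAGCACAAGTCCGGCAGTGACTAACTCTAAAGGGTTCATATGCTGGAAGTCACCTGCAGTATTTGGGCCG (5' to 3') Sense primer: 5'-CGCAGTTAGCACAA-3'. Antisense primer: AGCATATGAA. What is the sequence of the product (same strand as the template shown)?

5'-CGCAGTTAGCACAAGTCCGGCAGTGACTAACTCTAAAGGGTTCATATGCT-3'

Forward primer CGCAGTTAGCACAA is found on the top strand at positions 1–14.
Reverse complement of the reverse primer: TTCATATGCT. This occurs on the top strand at positions 41–50.
The product is the template from position 1 through 50 (50 bp).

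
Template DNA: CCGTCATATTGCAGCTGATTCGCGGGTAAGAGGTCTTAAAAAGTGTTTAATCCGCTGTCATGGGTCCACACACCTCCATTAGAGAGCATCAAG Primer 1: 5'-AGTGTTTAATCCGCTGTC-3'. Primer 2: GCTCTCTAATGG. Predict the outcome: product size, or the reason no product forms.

Primer 1 (AGTGTTTAATCCGCTGTC) matches the top strand at positions 42–59; it acts as a forward primer.
Primer 2's reverse complement is CCATTAGAGAGC, matching the top strand at positions 76–87; it acts as a reverse primer.
The 3' ends face each other across positions 42–87, giving a 46 bp product.

Yes — a 46 bp product.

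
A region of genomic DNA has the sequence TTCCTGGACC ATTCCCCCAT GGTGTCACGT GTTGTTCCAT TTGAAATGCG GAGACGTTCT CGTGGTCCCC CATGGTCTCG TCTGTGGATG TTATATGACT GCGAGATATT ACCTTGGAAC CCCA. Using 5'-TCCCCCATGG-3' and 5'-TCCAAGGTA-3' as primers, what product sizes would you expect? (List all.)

106 bp, 53 bp

The forward primer TCCCCCATGG matches the top strand at positions 13–22, 66–75.
The reverse primer's reverse complement is TACCTTGGA, matching at positions 110–118.
Each forward site pairs with the reverse site to give a product ending at position 118: sizes 106, 53 bp.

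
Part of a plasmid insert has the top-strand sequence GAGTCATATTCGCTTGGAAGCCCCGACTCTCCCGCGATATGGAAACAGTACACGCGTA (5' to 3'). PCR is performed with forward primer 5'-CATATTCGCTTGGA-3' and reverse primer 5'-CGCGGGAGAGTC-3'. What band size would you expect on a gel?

Forward primer CATATTCGCTTGGA is found on the top strand at positions 5–18.
The reverse primer's reverse complement is GACTCTCCCGCG, which matches the template at positions 25–36.
The product runs from position 5 to position 36, so its length is 36 − 5 + 1 = 32 bp.

32 bp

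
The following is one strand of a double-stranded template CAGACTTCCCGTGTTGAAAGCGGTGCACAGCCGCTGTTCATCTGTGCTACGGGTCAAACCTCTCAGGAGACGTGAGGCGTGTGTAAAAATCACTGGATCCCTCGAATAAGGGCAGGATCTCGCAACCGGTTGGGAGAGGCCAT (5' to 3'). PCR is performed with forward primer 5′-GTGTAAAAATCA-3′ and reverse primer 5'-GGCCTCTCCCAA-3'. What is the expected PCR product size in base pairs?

Scanning the template, GTGTAAAAATCA occurs at positions 81–92; this primer anneals to the bottom strand there with its 3' end pointing downstream.
Reverse complement of the reverse primer: TTGGGAGAGGCC. This occurs on the top strand at positions 130–141.
The product runs from position 81 to position 141, so its length is 141 − 81 + 1 = 61 bp.

61 bp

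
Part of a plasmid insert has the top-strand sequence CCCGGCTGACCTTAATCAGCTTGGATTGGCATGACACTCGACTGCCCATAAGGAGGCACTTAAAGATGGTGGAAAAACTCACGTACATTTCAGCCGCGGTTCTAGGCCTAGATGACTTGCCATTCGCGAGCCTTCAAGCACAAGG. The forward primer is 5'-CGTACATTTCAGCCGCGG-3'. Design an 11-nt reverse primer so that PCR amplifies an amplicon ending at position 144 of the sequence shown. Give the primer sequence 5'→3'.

The forward primer binds at positions 82–99; the product's 3' end on the top strand is position 144.
The reverse primer anneals to the top strand over positions 134–144, i.e. to TCAAGCACAAG.
Its sequence written 5'→3' is the reverse complement: CTTGTGCTTGA.

5'-CTTGTGCTTGA-3'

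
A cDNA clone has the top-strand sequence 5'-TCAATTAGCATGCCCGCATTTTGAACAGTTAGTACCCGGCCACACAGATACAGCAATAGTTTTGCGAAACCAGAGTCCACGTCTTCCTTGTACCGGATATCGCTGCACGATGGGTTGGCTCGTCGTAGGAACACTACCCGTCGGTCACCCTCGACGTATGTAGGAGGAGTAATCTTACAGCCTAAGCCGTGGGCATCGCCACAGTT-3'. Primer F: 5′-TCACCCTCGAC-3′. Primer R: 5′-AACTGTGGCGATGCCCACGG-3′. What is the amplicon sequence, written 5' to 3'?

5'-TCACCCTCGACGTATGTAGGAGGAGTAATCTTACAGCCTAAGCCGTGGGCATCGCCACAGTT-3'

The forward primer matches the template at positions 145–155.
Taking the reverse complement of AACTGTGGCGATGCCCACGG gives CCGTGGGCATCGCCACAGTT, found at positions 187–206 on the template; the primer anneals here to the top strand with its 3' end pointing upstream.
The product is the template from position 145 through 206 (62 bp).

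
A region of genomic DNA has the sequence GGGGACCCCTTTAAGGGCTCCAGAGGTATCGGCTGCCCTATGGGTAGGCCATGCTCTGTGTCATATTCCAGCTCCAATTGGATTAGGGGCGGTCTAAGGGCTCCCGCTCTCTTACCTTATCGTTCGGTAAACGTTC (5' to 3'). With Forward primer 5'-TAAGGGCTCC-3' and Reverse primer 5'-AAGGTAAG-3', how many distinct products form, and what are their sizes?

Two products: 107 bp, 24 bp

The forward primer TAAGGGCTCC matches the top strand at positions 12–21, 95–104.
The reverse primer's reverse complement is CTTACCTT, matching at positions 111–118.
Each forward site pairs with the reverse site to give a product ending at position 118: sizes 107, 24 bp.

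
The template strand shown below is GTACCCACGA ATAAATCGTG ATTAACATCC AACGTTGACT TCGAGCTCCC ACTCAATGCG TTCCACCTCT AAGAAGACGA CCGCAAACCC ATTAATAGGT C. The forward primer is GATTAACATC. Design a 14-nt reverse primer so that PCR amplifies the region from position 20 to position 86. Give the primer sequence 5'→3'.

5'-TTGCGGTCGTCTTC-3'

The product's 3' end on the top strand is position 86.
The reverse primer anneals to the top strand over positions 73–86, i.e. to GAAGACGACCGCAA.
Its sequence written 5'→3' is the reverse complement: TTGCGGTCGTCTTC.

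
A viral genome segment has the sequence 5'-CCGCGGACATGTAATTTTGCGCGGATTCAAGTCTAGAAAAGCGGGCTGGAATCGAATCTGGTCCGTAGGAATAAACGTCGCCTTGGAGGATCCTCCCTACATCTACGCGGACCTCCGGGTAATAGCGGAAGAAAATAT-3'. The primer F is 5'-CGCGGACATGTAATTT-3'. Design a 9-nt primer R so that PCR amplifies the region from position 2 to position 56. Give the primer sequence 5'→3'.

5'-TTCGATTCC-3'

The product's 3' end on the top strand is position 56.
The reverse primer anneals to the top strand over positions 48–56, i.e. to GGAATCGAA.
Its sequence written 5'→3' is the reverse complement: TTCGATTCC.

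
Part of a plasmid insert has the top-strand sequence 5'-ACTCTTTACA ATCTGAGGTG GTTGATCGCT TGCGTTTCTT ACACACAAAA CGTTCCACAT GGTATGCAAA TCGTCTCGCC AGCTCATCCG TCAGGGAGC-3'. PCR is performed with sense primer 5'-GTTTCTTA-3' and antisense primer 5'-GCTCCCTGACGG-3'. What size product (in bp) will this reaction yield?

66 bp

Forward primer GTTTCTTA is found on the top strand at positions 34–41.
The reverse primer's reverse complement is CCGTCAGGGAGC, which matches the template at positions 88–99.
The product runs from position 34 to position 99, so its length is 99 − 34 + 1 = 66 bp.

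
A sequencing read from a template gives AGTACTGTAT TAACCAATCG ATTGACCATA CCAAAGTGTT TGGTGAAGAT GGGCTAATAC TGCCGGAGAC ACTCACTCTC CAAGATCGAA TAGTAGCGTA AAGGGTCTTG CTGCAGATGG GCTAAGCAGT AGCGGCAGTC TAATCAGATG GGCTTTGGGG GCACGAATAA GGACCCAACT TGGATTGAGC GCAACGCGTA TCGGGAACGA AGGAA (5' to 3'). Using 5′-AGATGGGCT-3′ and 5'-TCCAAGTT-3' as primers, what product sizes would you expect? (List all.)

The forward primer AGATGGGCT matches the top strand at positions 47–55, 115–123, 146–154.
The reverse primer's reverse complement is AACTTGGA, matching at positions 177–184.
Each forward site pairs with the reverse site to give a product ending at position 184: sizes 138, 70, 39 bp.

138 bp, 70 bp, 39 bp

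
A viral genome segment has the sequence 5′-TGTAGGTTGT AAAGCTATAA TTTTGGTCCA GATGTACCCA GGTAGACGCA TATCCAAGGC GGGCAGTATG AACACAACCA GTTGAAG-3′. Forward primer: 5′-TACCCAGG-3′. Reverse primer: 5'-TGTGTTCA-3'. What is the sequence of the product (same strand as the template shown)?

Forward primer TACCCAGG is found on the top strand at positions 35–42.
Reverse complement of the reverse primer: TGAACACA. This occurs on the top strand at positions 69–76.
The product is the template from position 35 through 76 (42 bp).

5'-TACCCAGGTAGACGCATATCCAAGGCGGGCAGTATGAACACA-3'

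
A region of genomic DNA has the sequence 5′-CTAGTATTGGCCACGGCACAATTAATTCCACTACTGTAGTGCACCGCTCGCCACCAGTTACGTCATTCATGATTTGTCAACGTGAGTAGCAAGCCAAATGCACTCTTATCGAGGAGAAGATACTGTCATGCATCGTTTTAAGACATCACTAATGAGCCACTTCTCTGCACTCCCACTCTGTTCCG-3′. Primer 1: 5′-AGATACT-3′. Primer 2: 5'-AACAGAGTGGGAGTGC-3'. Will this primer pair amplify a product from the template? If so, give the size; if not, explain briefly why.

Yes — a 65 bp product.

Primer 1 (AGATACT) matches the top strand at positions 118–124; it acts as a forward primer.
Primer 2's reverse complement is GCACTCCCACTCTGTT, matching the top strand at positions 167–182; it acts as a reverse primer.
The 3' ends face each other across positions 118–182, giving a 65 bp product.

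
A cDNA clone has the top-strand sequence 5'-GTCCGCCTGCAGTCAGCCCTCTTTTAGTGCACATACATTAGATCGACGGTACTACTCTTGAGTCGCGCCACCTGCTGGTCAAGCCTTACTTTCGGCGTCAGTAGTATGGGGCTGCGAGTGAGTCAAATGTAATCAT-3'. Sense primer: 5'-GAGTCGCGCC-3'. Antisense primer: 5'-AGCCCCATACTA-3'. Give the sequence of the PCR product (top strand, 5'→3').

5'-GAGTCGCGCCACCTGCTGGTCAAGCCTTACTTTCGGCGTCAGTAGTATGGGGCT-3'

Scanning the template, GAGTCGCGCC occurs at positions 60–69; this primer anneals to the bottom strand there with its 3' end pointing downstream.
Taking the reverse complement of AGCCCCATACTA gives TAGTATGGGGCT, found at positions 102–113 on the template; the primer anneals here to the top strand with its 3' end pointing upstream.
The product is the template from position 60 through 113 (54 bp).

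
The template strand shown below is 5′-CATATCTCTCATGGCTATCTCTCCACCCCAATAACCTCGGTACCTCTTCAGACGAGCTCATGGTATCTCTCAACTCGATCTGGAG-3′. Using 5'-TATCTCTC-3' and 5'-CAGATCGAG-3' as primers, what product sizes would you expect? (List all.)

80 bp, 67 bp, 19 bp

The forward primer TATCTCTC matches the top strand at positions 3–10, 16–23, 64–71.
The reverse primer's reverse complement is CTCGATCTG, matching at positions 74–82.
Each forward site pairs with the reverse site to give a product ending at position 82: sizes 80, 67, 19 bp.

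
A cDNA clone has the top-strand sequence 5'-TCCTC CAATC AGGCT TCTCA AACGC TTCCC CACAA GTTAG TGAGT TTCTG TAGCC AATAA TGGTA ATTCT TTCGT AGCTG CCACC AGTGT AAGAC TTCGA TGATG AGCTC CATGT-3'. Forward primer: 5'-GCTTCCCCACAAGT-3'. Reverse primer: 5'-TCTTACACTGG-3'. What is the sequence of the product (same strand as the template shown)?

5'-GCTTCCCCACAAGTTAGTGAGTTTCTGTAGCCAATAATGGTAATTCTTTCGTAGCTGCCACCAGTGTAAGA-3'

Forward primer GCTTCCCCACAAGT is found on the top strand at positions 24–37.
Reverse complement of the reverse primer: CCAGTGTAAGA. This occurs on the top strand at positions 84–94.
The product is the template from position 24 through 94 (71 bp).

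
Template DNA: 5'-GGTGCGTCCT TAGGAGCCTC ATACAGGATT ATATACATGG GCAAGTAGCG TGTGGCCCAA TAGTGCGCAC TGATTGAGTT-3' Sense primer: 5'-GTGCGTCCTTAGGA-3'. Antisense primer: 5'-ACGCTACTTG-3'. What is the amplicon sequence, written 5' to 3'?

Forward primer GTGCGTCCTTAGGA is found on the top strand at positions 2–15.
Taking the reverse complement of ACGCTACTTG gives CAAGTAGCGT, found at positions 42–51 on the template; the primer anneals here to the top strand with its 3' end pointing upstream.
The product is the template from position 2 through 51 (50 bp).

5'-GTGCGTCCTTAGGAGCCTCATACAGGATTATATACATGGGCAAGTAGCGT-3'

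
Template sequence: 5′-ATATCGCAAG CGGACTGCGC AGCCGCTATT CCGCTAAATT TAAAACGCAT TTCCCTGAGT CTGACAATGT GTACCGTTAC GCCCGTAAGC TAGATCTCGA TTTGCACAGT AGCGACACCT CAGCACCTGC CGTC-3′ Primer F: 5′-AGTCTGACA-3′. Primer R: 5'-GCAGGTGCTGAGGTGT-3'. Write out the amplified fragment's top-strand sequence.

The forward primer matches the template at positions 58–66.
Reverse complement of the reverse primer: ACACCTCAGCACCTGC. This occurs on the top strand at positions 115–130.
The product is the template from position 58 through 130 (73 bp).

5'-AGTCTGACAATGTGTACCGTTACGCCCGTAAGCTAGATCTCGATTTGCACAGTAGCGACACCTCAGCACCTGC-3'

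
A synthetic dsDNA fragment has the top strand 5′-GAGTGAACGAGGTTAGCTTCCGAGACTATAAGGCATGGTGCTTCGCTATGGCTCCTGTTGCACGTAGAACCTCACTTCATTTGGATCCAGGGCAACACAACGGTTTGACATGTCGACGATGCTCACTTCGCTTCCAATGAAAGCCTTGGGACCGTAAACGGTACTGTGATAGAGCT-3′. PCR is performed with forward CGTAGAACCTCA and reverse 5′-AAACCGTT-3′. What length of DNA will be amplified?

Scanning the template, CGTAGAACCTCA occurs at positions 63–74; this primer anneals to the bottom strand there with its 3' end pointing downstream.
Taking the reverse complement of AAACCGTT gives AACGGTTT, found at positions 99–106 on the template; the primer anneals here to the top strand with its 3' end pointing upstream.
Amplicon spans positions 63–106: 44 bp.

44 bp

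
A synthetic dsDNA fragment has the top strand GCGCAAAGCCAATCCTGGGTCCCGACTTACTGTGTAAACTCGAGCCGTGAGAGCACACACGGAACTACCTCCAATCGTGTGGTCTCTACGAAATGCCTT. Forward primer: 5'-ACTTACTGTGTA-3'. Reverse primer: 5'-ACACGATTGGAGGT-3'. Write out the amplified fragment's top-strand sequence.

Forward primer ACTTACTGTGTA is found on the top strand at positions 25–36.
Reverse complement of the reverse primer: ACCTCCAATCGTGT. This occurs on the top strand at positions 67–80.
The product is the template from position 25 through 80 (56 bp).

5'-ACTTACTGTGTAAACTCGAGCCGTGAGAGCACACACGGAACTACCTCCAATCGTGT-3'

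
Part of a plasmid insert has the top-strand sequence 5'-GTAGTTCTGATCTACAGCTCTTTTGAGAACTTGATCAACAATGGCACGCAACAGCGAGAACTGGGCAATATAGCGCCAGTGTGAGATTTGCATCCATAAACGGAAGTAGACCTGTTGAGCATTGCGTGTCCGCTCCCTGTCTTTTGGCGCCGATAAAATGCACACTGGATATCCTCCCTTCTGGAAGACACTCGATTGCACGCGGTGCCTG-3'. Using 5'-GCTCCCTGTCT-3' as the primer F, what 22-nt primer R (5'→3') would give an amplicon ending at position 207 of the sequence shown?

5'-CACCGCGTGCAATCGAGTGTCT-3'

The forward primer binds at positions 132–142; the product's 3' end on the top strand is position 207.
The reverse primer anneals to the top strand over positions 186–207, i.e. to AGACACTCGATTGCACGCGGTG.
Its sequence written 5'→3' is the reverse complement: CACCGCGTGCAATCGAGTGTCT.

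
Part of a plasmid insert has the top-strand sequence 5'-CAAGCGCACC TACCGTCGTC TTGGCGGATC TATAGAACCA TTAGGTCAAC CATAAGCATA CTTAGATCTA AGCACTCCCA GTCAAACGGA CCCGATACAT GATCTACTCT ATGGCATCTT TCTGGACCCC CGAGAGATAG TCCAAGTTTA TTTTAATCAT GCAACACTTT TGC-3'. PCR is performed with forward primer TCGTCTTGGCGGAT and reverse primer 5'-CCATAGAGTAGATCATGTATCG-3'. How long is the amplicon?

Scanning the template, TCGTCTTGGCGGAT occurs at positions 16–29; this primer anneals to the bottom strand there with its 3' end pointing downstream.
Taking the reverse complement of CCATAGAGTAGATCATGTATCG gives CGATACATGATCTACTCTATGG, found at positions 93–114 on the template; the primer anneals here to the top strand with its 3' end pointing upstream.
Amplicon spans positions 16–114: 99 bp.

99 bp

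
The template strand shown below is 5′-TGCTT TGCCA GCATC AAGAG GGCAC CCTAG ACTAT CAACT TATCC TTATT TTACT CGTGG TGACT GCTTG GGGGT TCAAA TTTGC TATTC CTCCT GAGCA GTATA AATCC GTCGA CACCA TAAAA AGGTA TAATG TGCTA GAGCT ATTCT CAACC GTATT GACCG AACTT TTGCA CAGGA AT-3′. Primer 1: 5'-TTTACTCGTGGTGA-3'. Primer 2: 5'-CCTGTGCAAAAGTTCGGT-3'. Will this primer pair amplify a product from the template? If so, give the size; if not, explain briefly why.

Yes — a 130 bp product.

Primer 1 (TTTACTCGTGGTGA) matches the top strand at positions 50–63; it acts as a forward primer.
Primer 2's reverse complement is ACCGAACTTTTGCACAGG, matching the top strand at positions 162–179; it acts as a reverse primer.
The 3' ends face each other across positions 50–179, giving a 130 bp product.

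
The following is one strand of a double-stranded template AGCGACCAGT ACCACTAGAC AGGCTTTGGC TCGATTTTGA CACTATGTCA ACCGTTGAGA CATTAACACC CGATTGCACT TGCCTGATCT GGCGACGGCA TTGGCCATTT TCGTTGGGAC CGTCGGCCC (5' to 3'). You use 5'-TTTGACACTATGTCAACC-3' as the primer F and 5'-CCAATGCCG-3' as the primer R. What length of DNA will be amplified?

69 bp

The forward primer matches the template at positions 36–53.
Reverse complement of the reverse primer: CGGCATTGG. This occurs on the top strand at positions 96–104.
Amplicon spans positions 36–104: 69 bp.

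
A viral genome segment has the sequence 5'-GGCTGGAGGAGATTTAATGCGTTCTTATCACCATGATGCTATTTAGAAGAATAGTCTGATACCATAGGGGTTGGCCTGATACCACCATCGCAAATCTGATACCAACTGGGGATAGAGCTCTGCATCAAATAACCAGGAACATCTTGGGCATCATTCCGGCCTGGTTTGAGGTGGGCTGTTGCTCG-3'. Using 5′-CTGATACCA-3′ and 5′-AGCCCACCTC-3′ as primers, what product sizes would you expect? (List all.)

122 bp, 102 bp, 82 bp

The forward primer CTGATACCA matches the top strand at positions 56–64, 76–84, 96–104.
The reverse primer's reverse complement is GAGGTGGGCT, matching at positions 168–177.
Each forward site pairs with the reverse site to give a product ending at position 177: sizes 122, 102, 82 bp.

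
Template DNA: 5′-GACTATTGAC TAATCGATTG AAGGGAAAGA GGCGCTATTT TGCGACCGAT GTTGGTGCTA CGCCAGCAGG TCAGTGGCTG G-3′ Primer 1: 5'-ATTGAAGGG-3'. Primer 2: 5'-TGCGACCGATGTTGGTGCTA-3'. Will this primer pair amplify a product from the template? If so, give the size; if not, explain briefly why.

Primer 1 (ATTGAAGGG) matches the top strand at positions 17–25 (3' end points downstream).
Primer 2 (TGCGACCGATGTTGGTGCTA) also matches the top strand directly, at positions 41–60 — its reverse complement TAGCACCAACATCGGTCGCA is not present.
Both primers anneal to the bottom strand with 3' ends pointing the same way, so neither can prime synthesis back toward the other.

No product — both primers anneal to the same strand and extend in the same direction.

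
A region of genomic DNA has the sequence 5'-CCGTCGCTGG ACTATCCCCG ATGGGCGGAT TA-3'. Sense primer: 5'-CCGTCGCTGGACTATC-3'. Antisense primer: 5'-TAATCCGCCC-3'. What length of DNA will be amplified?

32 bp

Scanning the template, CCGTCGCTGGACTATC occurs at positions 1–16; this primer anneals to the bottom strand there with its 3' end pointing downstream.
Taking the reverse complement of TAATCCGCCC gives GGGCGGATTA, found at positions 23–32 on the template; the primer anneals here to the top strand with its 3' end pointing upstream.
Product length = (reverse-primer end) − (forward-primer start) + 1 = 32 − 1 + 1 = 32 bp.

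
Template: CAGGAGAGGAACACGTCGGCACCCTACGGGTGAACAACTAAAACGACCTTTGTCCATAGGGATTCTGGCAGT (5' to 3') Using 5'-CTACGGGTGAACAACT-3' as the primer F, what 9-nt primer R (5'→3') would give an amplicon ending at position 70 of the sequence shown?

The forward primer binds at positions 24–39; the product's 3' end on the top strand is position 70.
The reverse primer anneals to the top strand over positions 62–70, i.e. to ATTCTGGCA.
Its sequence written 5'→3' is the reverse complement: TGCCAGAAT.

5'-TGCCAGAAT-3'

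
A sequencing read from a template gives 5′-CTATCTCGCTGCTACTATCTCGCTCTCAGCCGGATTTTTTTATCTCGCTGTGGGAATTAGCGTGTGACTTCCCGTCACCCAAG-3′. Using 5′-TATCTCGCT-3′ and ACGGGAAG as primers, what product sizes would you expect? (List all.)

The forward primer TATCTCGCT matches the top strand at positions 2–10, 16–24, 41–49.
The reverse primer's reverse complement is CTTCCCGT, matching at positions 68–75.
Each forward site pairs with the reverse site to give a product ending at position 75: sizes 74, 60, 35 bp.

74 bp, 60 bp, 35 bp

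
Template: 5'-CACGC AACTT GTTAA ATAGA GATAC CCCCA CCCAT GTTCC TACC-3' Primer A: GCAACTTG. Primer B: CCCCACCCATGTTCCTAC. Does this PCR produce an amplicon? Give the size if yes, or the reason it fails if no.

No product — both primers anneal to the same strand and extend in the same direction.

Primer A (GCAACTTG) matches the top strand at positions 4–11 (3' end points downstream).
Primer B (CCCCACCCATGTTCCTAC) also matches the top strand directly, at positions 26–43 — its reverse complement GTAGGAACATGGGTGGGG is not present.
Both primers anneal to the bottom strand with 3' ends pointing the same way, so neither can prime synthesis back toward the other.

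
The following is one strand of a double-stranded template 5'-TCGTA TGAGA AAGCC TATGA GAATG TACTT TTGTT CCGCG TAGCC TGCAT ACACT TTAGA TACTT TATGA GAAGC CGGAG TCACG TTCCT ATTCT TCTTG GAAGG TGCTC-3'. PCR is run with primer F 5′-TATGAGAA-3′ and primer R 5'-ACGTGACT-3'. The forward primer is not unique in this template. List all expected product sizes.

83 bp, 71 bp, 21 bp

The forward primer TATGAGAA matches the top strand at positions 4–11, 16–23, 66–73.
The reverse primer's reverse complement is AGTCACGT, matching at positions 79–86.
Each forward site pairs with the reverse site to give a product ending at position 86: sizes 83, 71, 21 bp.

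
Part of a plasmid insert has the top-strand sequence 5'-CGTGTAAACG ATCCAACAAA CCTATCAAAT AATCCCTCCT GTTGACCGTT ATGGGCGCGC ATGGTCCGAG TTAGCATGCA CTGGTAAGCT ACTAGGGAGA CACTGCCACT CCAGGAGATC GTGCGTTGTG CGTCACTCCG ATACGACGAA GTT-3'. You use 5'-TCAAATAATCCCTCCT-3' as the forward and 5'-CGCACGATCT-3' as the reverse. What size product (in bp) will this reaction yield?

101 bp

Forward primer TCAAATAATCCCTCCT is found on the top strand at positions 25–40.
Taking the reverse complement of CGCACGATCT gives AGATCGTGCG, found at positions 116–125 on the template; the primer anneals here to the top strand with its 3' end pointing upstream.
Amplicon spans positions 25–125: 101 bp.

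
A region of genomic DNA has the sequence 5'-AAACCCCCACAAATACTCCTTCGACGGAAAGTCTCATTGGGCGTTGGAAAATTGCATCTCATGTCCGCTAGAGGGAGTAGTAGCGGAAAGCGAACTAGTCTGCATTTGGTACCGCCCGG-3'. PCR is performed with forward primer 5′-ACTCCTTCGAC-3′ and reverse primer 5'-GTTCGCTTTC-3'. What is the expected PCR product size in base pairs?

81 bp

Scanning the template, ACTCCTTCGAC occurs at positions 15–25; this primer anneals to the bottom strand there with its 3' end pointing downstream.
Taking the reverse complement of GTTCGCTTTC gives GAAAGCGAAC, found at positions 86–95 on the template; the primer anneals here to the top strand with its 3' end pointing upstream.
Amplicon spans positions 15–95: 81 bp.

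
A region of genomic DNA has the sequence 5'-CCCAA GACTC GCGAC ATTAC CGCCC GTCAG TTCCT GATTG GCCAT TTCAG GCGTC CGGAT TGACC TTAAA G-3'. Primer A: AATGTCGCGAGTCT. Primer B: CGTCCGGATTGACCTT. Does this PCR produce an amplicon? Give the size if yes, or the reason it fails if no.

No product — the primers' 3' ends point away from each other.

Primer A (AATGTCGCGAGTCT) has reverse complement AGACTCGCGACATT, which matches the top strand at positions 5–18; primer A anneals to the top strand there with its 3' end pointing upstream toward position 5.
Primer B (CGTCCGGATTGACCTT) matches the top strand directly at positions 52–67; it anneals to the bottom strand with its 3' end pointing downstream toward position 67.
The 3' ends diverge (primer A extends toward position 1, primer B toward position 71), so the primers never converge on a shared product.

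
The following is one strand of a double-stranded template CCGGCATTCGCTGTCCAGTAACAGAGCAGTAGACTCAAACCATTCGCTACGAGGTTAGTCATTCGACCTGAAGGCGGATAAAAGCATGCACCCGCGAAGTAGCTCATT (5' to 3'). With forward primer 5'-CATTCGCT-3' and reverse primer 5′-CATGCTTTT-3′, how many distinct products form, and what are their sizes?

Two products: 84 bp, 48 bp

The forward primer CATTCGCT matches the top strand at positions 5–12, 41–48.
The reverse primer's reverse complement is AAAAGCATG, matching at positions 80–88.
Each forward site pairs with the reverse site to give a product ending at position 88: sizes 84, 48 bp.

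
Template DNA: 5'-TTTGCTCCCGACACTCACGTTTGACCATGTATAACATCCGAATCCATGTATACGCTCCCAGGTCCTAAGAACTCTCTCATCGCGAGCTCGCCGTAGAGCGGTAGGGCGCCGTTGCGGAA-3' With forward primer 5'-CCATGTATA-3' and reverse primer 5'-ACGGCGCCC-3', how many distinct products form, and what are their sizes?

Two products: 88 bp, 69 bp

The forward primer CCATGTATA matches the top strand at positions 25–33, 44–52.
The reverse primer's reverse complement is GGGCGCCGT, matching at positions 104–112.
Each forward site pairs with the reverse site to give a product ending at position 112: sizes 88, 69 bp.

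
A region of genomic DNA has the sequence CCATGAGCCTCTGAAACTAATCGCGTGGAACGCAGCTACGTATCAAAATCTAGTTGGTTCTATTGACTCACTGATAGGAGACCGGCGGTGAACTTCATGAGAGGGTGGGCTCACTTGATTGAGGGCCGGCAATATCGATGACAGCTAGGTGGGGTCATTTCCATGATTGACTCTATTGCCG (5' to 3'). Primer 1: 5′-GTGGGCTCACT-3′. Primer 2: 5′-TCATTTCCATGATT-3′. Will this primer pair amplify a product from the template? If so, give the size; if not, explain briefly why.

No product — both primers anneal to the same strand and extend in the same direction.

Primer 1 (GTGGGCTCACT) matches the top strand at positions 105–115 (3' end points downstream).
Primer 2 (TCATTTCCATGATT) also matches the top strand directly, at positions 155–168 — its reverse complement AATCATGGAAATGA is not present.
Both primers anneal to the bottom strand with 3' ends pointing the same way, so neither can prime synthesis back toward the other.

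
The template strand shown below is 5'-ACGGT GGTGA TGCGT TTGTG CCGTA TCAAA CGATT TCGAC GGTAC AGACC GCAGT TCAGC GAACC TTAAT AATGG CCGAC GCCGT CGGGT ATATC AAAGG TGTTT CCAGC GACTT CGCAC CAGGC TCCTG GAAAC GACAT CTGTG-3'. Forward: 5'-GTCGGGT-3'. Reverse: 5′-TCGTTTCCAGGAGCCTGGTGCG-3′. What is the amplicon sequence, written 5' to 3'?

5'-GTCGGGTATATCAAAGGTGTTTCCAGCGACTTCGCACCAGGCTCCTGGAAACGA-3'

Scanning the template, GTCGGGT occurs at positions 84–90; this primer anneals to the bottom strand there with its 3' end pointing downstream.
The reverse primer's reverse complement is CGCACCAGGCTCCTGGAAACGA, which matches the template at positions 116–137.
The product is the template from position 84 through 137 (54 bp).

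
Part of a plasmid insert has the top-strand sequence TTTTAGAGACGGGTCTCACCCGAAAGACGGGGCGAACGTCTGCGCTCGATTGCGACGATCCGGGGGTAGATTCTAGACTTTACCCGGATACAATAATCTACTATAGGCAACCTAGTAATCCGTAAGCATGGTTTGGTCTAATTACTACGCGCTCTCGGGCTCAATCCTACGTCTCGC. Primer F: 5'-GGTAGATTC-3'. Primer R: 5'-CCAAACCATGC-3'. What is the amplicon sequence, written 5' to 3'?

Forward primer GGTAGATTC is found on the top strand at positions 65–73.
Taking the reverse complement of CCAAACCATGC gives GCATGGTTTGG, found at positions 126–136 on the template; the primer anneals here to the top strand with its 3' end pointing upstream.
The product is the template from position 65 through 136 (72 bp).

5'-GGTAGATTCTAGACTTTACCCGGATACAATAATCTACTATAGGCAACCTAGTAATCCGTAAGCATGGTTTGG-3'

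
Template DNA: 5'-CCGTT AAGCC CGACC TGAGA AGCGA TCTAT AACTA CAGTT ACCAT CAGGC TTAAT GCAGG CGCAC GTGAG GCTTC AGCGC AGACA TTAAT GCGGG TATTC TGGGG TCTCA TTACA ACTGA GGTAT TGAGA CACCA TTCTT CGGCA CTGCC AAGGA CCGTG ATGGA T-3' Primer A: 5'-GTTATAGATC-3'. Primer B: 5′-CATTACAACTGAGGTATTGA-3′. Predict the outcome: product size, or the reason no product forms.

No product — the primers' 3' ends point away from each other.

Primer A (GTTATAGATC) has reverse complement GATCTATAAC, which matches the top strand at positions 24–33; primer A anneals to the top strand there with its 3' end pointing upstream toward position 24.
Primer B (CATTACAACTGAGGTATTGA) matches the top strand directly at positions 109–128; it anneals to the bottom strand with its 3' end pointing downstream toward position 128.
The 3' ends diverge (primer A extends toward position 1, primer B toward position 166), so the primers never converge on a shared product.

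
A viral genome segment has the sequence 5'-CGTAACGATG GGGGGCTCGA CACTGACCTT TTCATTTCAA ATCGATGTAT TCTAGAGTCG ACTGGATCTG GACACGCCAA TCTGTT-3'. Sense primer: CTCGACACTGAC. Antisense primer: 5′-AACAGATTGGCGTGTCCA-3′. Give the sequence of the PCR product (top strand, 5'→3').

5'-CTCGACACTGACCTTTTCATTTCAAATCGATGTATTCTAGAGTCGACTGGATCTGGACACGCCAATCTGTT-3'

The forward primer matches the template at positions 16–27.
The reverse primer's reverse complement is TGGACACGCCAATCTGTT, which matches the template at positions 69–86.
The product is the template from position 16 through 86 (71 bp).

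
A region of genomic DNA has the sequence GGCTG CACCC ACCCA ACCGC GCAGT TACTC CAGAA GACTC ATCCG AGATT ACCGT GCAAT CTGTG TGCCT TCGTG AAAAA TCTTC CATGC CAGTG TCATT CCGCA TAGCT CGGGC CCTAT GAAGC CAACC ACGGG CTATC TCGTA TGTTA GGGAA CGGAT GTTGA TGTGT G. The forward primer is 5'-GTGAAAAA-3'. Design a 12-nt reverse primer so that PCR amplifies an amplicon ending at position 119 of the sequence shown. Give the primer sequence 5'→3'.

The forward primer binds at positions 73–80; the product's 3' end on the top strand is position 119.
The reverse primer anneals to the top strand over positions 108–119, i.e. to GCTCGGGCCCTA.
Its sequence written 5'→3' is the reverse complement: TAGGGCCCGAGC.

5'-TAGGGCCCGAGC-3'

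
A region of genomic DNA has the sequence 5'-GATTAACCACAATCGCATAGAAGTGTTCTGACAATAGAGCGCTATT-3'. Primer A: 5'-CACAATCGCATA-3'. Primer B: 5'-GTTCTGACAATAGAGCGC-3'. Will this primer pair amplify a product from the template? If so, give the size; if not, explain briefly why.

Primer A (CACAATCGCATA) matches the top strand at positions 8–19 (3' end points downstream).
Primer B (GTTCTGACAATAGAGCGC) also matches the top strand directly, at positions 25–42 — its reverse complement GCGCTCTATTGTCAGAAC is not present.
Both primers anneal to the bottom strand with 3' ends pointing the same way, so neither can prime synthesis back toward the other.

No product — both primers anneal to the same strand and extend in the same direction.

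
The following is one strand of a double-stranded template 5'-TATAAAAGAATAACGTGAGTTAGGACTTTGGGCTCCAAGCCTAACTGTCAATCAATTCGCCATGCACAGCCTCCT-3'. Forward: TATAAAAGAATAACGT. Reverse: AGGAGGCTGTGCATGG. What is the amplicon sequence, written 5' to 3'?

Forward primer TATAAAAGAATAACGT is found on the top strand at positions 1–16.
Taking the reverse complement of AGGAGGCTGTGCATGG gives CCATGCACAGCCTCCT, found at positions 60–75 on the template; the primer anneals here to the top strand with its 3' end pointing upstream.
The product is the template from position 1 through 75 (75 bp).

5'-TATAAAAGAATAACGTGAGTTAGGACTTTGGGCTCCAAGCCTAACTGTCAATCAATTCGCCATGCACAGCCTCCT-3'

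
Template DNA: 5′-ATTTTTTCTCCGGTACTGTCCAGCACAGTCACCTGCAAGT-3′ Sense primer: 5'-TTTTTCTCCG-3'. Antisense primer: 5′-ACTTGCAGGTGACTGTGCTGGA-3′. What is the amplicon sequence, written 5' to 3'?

5'-TTTTTCTCCGGTACTGTCCAGCACAGTCACCTGCAAGT-3'

The forward primer matches the template at positions 3–12.
Reverse complement of the reverse primer: TCCAGCACAGTCACCTGCAAGT. This occurs on the top strand at positions 19–40.
The product is the template from position 3 through 40 (38 bp).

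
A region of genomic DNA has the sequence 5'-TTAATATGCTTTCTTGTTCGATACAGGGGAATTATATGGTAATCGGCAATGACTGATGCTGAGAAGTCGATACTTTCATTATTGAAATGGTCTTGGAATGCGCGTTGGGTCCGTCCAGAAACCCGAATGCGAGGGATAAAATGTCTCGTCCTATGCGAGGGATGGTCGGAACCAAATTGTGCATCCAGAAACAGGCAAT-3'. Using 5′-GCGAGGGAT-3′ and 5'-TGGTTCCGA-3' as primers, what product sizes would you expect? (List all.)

46 bp, 20 bp

The forward primer GCGAGGGAT matches the top strand at positions 129–137, 155–163.
The reverse primer's reverse complement is TCGGAACCA, matching at positions 166–174.
Each forward site pairs with the reverse site to give a product ending at position 174: sizes 46, 20 bp.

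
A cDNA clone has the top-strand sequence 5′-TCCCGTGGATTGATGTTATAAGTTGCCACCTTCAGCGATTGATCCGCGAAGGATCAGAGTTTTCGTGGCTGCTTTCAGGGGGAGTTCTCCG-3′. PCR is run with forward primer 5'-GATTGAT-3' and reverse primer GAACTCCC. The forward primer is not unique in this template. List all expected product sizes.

80 bp, 51 bp

The forward primer GATTGAT matches the top strand at positions 8–14, 37–43.
The reverse primer's reverse complement is GGGAGTTC, matching at positions 80–87.
Each forward site pairs with the reverse site to give a product ending at position 87: sizes 80, 51 bp.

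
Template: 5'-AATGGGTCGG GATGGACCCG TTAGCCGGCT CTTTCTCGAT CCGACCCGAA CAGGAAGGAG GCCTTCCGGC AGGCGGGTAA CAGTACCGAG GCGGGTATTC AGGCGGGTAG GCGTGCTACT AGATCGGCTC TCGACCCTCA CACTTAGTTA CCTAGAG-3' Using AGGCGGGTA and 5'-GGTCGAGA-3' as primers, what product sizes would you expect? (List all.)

66 bp, 48 bp, 36 bp

The forward primer AGGCGGGTA matches the top strand at positions 71–79, 89–97, 101–109.
The reverse primer's reverse complement is TCTCGACC, matching at positions 129–136.
Each forward site pairs with the reverse site to give a product ending at position 136: sizes 66, 48, 36 bp.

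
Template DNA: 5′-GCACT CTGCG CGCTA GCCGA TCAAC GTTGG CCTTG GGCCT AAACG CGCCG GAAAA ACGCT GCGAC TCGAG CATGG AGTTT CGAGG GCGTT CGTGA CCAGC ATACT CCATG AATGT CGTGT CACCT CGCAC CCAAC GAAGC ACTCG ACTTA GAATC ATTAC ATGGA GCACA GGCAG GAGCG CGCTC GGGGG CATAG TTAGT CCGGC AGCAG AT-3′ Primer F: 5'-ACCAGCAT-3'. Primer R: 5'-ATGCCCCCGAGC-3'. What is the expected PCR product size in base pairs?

Scanning the template, ACCAGCAT occurs at positions 95–102; this primer anneals to the bottom strand there with its 3' end pointing downstream.
Taking the reverse complement of ATGCCCCCGAGC gives GCTCGGGGGCAT, found at positions 182–193 on the template; the primer anneals here to the top strand with its 3' end pointing upstream.
Amplicon spans positions 95–193: 99 bp.

99 bp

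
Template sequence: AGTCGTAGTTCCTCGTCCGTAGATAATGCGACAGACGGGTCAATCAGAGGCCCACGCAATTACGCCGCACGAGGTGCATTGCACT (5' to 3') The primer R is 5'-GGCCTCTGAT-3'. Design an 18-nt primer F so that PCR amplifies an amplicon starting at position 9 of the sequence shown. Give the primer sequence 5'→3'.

5'-TTCCTCGTCCGTAGATAA-3'

The reverse primer's reverse complement ATCAGAGGCC matches the template at positions 43–52; the product starts at position 9.
The forward primer is identical to the top strand over positions 9–26: TTCCTCGTCCGTAGATAA.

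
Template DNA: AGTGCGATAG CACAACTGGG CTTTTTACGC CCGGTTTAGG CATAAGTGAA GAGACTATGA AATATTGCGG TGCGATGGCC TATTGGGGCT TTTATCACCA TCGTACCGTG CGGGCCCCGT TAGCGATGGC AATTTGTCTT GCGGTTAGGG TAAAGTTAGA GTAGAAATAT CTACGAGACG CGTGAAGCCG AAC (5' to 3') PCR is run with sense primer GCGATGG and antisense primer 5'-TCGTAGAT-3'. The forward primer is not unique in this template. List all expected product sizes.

The forward primer GCGATGG matches the top strand at positions 72–78, 123–129.
The reverse primer's reverse complement is ATCTACGA, matching at positions 169–176.
Each forward site pairs with the reverse site to give a product ending at position 176: sizes 105, 54 bp.

105 bp, 54 bp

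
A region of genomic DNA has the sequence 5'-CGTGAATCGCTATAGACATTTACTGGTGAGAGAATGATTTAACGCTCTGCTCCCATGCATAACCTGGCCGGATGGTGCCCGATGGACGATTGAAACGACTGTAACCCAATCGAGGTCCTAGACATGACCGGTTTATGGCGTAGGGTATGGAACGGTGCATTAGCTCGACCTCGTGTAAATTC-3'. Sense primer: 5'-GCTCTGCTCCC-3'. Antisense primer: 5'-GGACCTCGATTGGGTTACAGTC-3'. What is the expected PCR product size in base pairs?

75 bp

Forward primer GCTCTGCTCCC is found on the top strand at positions 44–54.
Reverse complement of the reverse primer: GACTGTAACCCAATCGAGGTCC. This occurs on the top strand at positions 97–118.
Product length = (reverse-primer end) − (forward-primer start) + 1 = 118 − 44 + 1 = 75 bp.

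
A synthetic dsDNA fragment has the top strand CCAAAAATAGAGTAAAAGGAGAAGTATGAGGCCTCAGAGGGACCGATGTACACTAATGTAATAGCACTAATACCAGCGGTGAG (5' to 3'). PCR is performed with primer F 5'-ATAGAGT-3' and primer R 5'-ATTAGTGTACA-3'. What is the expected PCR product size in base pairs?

51 bp

Scanning the template, ATAGAGT occurs at positions 7–13; this primer anneals to the bottom strand there with its 3' end pointing downstream.
Taking the reverse complement of ATTAGTGTACA gives TGTACACTAAT, found at positions 47–57 on the template; the primer anneals here to the top strand with its 3' end pointing upstream.
The product runs from position 7 to position 57, so its length is 57 − 7 + 1 = 51 bp.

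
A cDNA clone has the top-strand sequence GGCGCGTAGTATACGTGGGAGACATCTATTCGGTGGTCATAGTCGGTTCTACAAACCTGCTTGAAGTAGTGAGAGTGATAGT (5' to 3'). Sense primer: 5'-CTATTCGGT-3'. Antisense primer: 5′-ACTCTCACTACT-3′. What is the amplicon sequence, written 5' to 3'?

Scanning the template, CTATTCGGT occurs at positions 26–34; this primer anneals to the bottom strand there with its 3' end pointing downstream.
Taking the reverse complement of ACTCTCACTACT gives AGTAGTGAGAGT, found at positions 65–76 on the template; the primer anneals here to the top strand with its 3' end pointing upstream.
The product is the template from position 26 through 76 (51 bp).

5'-CTATTCGGTGGTCATAGTCGGTTCTACAAACCTGCTTGAAGTAGTGAGAGT-3'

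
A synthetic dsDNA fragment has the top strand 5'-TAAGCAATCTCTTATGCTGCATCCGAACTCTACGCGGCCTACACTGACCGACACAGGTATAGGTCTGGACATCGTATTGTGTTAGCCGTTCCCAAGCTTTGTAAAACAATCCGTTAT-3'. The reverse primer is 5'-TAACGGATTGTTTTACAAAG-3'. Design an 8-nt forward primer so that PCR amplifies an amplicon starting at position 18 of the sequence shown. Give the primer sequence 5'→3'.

5'-TGCATCCG-3'

The reverse primer's reverse complement CTTTGTAAAACAATCCGTTA matches the template at positions 97–116; the product starts at position 18.
The forward primer is identical to the top strand over positions 18–25: TGCATCCG.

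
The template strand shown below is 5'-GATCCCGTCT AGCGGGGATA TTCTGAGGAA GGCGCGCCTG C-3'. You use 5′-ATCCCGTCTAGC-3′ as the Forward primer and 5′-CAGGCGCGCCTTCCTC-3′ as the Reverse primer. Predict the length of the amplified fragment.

39 bp

The forward primer matches the template at positions 2–13.
Taking the reverse complement of CAGGCGCGCCTTCCTC gives GAGGAAGGCGCGCCTG, found at positions 25–40 on the template; the primer anneals here to the top strand with its 3' end pointing upstream.
Product length = (reverse-primer end) − (forward-primer start) + 1 = 40 − 2 + 1 = 39 bp.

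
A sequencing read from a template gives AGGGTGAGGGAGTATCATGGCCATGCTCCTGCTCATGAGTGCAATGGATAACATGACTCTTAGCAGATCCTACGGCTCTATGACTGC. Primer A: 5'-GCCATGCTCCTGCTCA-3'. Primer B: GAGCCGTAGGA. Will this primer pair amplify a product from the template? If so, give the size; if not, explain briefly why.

Yes — a 59 bp product.

Primer A (GCCATGCTCCTGCTCA) matches the top strand at positions 20–35; it acts as a forward primer.
Primer B's reverse complement is TCCTACGGCTC, matching the top strand at positions 68–78; it acts as a reverse primer.
The 3' ends face each other across positions 20–78, giving a 59 bp product.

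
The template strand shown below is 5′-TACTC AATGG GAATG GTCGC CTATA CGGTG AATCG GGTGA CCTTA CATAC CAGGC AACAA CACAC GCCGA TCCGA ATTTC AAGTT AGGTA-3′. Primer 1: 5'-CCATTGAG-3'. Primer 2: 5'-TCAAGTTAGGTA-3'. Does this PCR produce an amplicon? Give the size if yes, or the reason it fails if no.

Primer 1 (CCATTGAG) has reverse complement CTCAATGG, which matches the top strand at positions 3–10; primer 1 anneals to the top strand there with its 3' end pointing upstream toward position 3.
Primer 2 (TCAAGTTAGGTA) matches the top strand directly at positions 79–90; it anneals to the bottom strand with its 3' end pointing downstream toward position 90.
The 3' ends diverge (primer 1 extends toward position 1, primer 2 toward position 90), so the primers never converge on a shared product.

No product — the primers' 3' ends point away from each other.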